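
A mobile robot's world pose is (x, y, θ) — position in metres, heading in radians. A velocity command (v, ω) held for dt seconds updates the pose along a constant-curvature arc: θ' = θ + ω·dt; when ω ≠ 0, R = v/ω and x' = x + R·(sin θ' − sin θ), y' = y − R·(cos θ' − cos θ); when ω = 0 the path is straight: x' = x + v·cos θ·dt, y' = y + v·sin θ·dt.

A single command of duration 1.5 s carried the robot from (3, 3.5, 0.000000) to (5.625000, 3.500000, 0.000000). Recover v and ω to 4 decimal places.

Δθ = 0.000000 − 0.000000 = 0.000000
ω = Δθ/dt = 0.000000/1.5 = 0.0000
ω = 0 → v = (Δx·cos θ + Δy·sin θ)/dt = 1.7500

v = 1.7500, ω = 0.0000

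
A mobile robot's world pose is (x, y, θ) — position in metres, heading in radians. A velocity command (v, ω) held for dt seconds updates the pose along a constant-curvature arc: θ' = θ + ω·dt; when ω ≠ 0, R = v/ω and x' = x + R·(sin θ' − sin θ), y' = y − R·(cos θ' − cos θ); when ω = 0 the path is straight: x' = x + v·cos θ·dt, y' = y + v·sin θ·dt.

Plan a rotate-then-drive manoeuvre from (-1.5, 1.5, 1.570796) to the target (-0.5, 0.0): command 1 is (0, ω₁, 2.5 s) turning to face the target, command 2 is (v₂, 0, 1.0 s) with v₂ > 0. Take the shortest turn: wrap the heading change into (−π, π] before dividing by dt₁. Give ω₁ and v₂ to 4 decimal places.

heading to target = atan2(0−1.5, -0.5−-1.5) = -0.9828
Δθ = wrap(-0.9828 − 1.5708) = -2.5536; ω₁ = Δθ/dt₁ = -1.0214
distance = √((-0.5−-1.5)² + (0−1.5)²) = 1.8028; v₂ = distance/dt₂ = 1.8028

ω₁ = -1.0214, v₂ = 1.8028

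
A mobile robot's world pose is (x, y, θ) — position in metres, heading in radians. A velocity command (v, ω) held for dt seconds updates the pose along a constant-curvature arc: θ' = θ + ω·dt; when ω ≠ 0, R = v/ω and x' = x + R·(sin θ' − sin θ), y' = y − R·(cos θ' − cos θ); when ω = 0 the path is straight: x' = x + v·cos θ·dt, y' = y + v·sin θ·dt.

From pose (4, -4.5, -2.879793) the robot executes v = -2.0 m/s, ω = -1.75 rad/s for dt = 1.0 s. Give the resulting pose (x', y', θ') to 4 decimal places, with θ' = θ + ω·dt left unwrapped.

θ' = -2.8798 + -1.75·1.0 = -4.6298
R = v/ω = -2.0/-1.75 = 1.1429
x' = 4 + 1.1429·(sin -4.6298 − sin -2.8798) = 5.4348
y' = -4.5 − 1.1429·(cos -4.6298 − cos -2.8798) = -5.5096

(5.4348, -5.5096, -4.6298)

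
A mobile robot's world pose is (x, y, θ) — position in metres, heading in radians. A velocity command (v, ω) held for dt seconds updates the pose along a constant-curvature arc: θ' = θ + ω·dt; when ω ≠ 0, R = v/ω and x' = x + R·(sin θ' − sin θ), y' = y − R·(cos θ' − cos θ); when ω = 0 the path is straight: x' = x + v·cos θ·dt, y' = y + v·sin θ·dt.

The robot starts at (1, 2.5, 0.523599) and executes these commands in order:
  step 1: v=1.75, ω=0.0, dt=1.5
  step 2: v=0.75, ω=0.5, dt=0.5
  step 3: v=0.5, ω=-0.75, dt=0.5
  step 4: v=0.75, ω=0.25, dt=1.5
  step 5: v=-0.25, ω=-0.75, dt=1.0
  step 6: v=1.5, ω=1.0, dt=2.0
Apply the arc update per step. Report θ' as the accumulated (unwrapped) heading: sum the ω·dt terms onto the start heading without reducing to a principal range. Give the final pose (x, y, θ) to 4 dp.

step 1: θ'=0.5236 (straight) → pose (3.2733, 3.8125, 0.5236)
step 2: θ'=0.7736 (R=1.5000) → pose (3.5714, 4.0384, 0.7736)
step 3: θ'=0.3986 (R=-0.6667) → pose (3.7784, 4.1759, 0.3986)
step 4: θ'=0.7736 (R=3.0000) → pose (4.7102, 4.7945, 0.7736)
step 5: θ'=0.0236 (R=0.3333) → pose (4.4852, 4.6997, 0.0236)
step 6: θ'=2.0236 (R=1.5000) → pose (5.7986, 6.8556, 2.0236)

(5.7986, 6.8556, 2.0236)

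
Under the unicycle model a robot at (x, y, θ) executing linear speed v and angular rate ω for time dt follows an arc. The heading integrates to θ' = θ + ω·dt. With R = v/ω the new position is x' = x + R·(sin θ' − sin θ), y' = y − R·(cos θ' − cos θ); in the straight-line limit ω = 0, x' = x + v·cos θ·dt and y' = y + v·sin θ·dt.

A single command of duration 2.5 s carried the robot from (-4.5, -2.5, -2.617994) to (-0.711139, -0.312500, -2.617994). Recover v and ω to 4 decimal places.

Δθ = -2.617994 − -2.617994 = 0.000000
ω = Δθ/dt = 0.000000/2.5 = 0.0000
ω = 0 → v = (Δx·cos θ + Δy·sin θ)/dt = -1.7500

v = -1.7500, ω = 0.0000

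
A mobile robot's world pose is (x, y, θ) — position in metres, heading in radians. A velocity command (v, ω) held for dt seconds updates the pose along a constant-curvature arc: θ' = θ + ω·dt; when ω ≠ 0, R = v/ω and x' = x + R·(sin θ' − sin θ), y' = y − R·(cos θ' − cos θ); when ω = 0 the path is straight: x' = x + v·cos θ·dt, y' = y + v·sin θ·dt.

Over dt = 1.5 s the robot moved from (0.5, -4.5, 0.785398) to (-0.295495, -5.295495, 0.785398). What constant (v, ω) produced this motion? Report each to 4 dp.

v = -0.7500, ω = 0.0000

Δθ = 0.785398 − 0.785398 = 0.000000
ω = Δθ/dt = 0.000000/1.5 = 0.0000
ω = 0 → v = (Δx·cos θ + Δy·sin θ)/dt = -0.7500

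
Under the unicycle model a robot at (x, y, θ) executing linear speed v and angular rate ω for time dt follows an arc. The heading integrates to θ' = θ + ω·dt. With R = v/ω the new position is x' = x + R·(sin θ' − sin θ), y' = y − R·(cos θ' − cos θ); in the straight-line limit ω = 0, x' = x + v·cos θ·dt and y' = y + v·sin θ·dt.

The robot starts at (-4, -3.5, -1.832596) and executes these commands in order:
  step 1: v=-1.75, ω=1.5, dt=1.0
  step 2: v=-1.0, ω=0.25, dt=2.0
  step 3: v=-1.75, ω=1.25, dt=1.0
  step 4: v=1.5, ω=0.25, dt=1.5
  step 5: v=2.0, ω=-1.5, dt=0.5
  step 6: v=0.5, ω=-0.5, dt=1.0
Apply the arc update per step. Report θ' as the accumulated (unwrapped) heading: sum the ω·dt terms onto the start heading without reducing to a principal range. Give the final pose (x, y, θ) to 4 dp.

step 1: θ'=-0.3326 (R=-1.1667) → pose (-4.7460, -2.0953, -0.3326)
step 2: θ'=0.1674 (R=-4.0000) → pose (-6.7185, -1.9320, 0.1674)
step 3: θ'=1.4174 (R=-1.4000) → pose (-7.8688, -3.0985, 1.4174)
step 4: θ'=1.7924 (R=6.0000) → pose (-7.9451, -0.8630, 1.7924)
step 5: θ'=1.0424 (R=-1.3333) → pose (-7.7958, 0.1023, 1.0424)
step 6: θ'=0.5424 (R=-1.0000) → pose (-7.4484, 0.4546, 0.5424)

(-7.4484, 0.4546, 0.5424)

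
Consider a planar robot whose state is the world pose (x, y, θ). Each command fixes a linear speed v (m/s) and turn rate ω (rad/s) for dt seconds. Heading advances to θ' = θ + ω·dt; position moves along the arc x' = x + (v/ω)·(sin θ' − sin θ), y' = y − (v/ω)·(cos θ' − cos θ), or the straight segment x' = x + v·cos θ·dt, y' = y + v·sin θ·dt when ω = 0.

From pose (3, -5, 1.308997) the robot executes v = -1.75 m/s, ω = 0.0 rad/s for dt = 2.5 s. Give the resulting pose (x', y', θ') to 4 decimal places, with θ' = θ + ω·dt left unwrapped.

(1.8677, -9.2259, 1.3090)

θ' = 1.3090 + 0.0·2.5 = 1.3090
ω = 0 → straight: x' = 3 + -1.75·cos(1.3090)·2.5 = 1.8677
y' = -5 + -1.75·sin(1.3090)·2.5 = -9.2259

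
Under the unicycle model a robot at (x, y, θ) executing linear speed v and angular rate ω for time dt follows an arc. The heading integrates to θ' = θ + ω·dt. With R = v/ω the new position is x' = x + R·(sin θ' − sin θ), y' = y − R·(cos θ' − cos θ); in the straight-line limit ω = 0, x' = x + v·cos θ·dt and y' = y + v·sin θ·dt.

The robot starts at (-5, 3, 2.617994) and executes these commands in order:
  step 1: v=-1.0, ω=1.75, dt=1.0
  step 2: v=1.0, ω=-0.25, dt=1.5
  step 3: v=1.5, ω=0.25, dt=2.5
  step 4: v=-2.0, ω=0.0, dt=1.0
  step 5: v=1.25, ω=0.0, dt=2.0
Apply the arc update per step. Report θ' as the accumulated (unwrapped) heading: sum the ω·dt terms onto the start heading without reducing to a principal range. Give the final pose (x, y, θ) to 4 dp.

(-6.4399, -1.8691, 4.6180)

step 1: θ'=4.3680 (R=-0.5714) → pose (-4.1764, 3.3019, 4.3680)
step 2: θ'=3.9930 (R=-4.0000) → pose (-4.9327, 2.0167, 3.9930)
step 3: θ'=4.6180 (R=6.0000) → pose (-6.3928, -1.3713, 4.6180)
step 4: θ'=4.6180 (straight) → pose (-6.2043, 0.6198, 4.6180)
step 5: θ'=4.6180 (straight) → pose (-6.4399, -1.8691, 4.6180)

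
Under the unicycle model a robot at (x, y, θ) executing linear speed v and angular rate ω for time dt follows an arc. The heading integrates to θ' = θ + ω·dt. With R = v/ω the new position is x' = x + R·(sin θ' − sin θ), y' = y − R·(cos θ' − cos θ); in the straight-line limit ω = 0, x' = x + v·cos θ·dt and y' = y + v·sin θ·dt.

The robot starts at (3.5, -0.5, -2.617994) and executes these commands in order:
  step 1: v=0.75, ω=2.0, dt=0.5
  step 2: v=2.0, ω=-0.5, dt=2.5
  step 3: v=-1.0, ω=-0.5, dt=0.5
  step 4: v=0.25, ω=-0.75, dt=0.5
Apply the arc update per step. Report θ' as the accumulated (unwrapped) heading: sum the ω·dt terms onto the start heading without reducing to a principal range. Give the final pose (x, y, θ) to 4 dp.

step 1: θ'=-1.6180 (R=0.3750) → pose (3.3129, -0.8071, -1.6180)
step 2: θ'=-2.8680 (R=-4.0000) → pose (0.3982, -4.4696, -2.8680)
step 3: θ'=-3.1180 (R=2.0000) → pose (0.8914, -4.3957, -3.1180)
step 4: θ'=-3.4930 (R=-0.3333) → pose (0.7688, -4.3755, -3.4930)

(0.7688, -4.3755, -3.4930)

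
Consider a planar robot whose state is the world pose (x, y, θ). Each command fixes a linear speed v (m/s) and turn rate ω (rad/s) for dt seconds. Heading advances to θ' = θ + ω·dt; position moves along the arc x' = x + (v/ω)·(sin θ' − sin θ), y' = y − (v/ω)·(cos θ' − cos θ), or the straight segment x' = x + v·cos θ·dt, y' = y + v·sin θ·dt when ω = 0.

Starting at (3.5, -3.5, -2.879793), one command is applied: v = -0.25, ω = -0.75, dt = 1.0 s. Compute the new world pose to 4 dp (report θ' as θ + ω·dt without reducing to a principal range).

(3.7426, -3.5276, -3.6298)

θ' = -2.8798 + -0.75·1.0 = -3.6298
R = v/ω = -0.25/-0.75 = 0.3333
x' = 3.5 + 0.3333·(sin -3.6298 − sin -2.8798) = 3.7426
y' = -3.5 − 0.3333·(cos -3.6298 − cos -2.8798) = -3.5276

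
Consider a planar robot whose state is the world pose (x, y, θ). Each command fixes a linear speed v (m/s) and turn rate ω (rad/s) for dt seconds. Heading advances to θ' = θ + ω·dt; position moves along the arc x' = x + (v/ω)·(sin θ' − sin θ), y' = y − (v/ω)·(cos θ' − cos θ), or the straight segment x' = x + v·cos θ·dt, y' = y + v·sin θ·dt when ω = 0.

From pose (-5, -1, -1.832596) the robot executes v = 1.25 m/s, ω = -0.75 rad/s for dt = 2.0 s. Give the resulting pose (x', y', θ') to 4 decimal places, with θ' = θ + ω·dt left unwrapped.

(-6.9263, -2.2050, -3.3326)

θ' = -1.8326 + -0.75·2.0 = -3.3326
R = v/ω = 1.25/-0.75 = -1.6667
x' = -5 + -1.6667·(sin -3.3326 − sin -1.8326) = -6.9263
y' = -1 − -1.6667·(cos -3.3326 − cos -1.8326) = -2.2050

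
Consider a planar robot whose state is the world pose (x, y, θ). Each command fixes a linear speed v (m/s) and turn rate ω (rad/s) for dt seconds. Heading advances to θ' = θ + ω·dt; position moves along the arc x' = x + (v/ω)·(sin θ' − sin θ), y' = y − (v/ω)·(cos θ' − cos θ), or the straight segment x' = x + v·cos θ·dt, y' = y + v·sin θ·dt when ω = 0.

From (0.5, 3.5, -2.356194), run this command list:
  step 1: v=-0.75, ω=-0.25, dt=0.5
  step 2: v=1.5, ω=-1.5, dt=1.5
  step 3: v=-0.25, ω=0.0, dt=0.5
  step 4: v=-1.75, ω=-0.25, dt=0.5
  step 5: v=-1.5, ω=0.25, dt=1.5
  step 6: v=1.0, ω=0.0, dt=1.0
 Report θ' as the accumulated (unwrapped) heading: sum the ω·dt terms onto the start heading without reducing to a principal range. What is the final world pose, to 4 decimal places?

step 1: θ'=-2.4812 (R=3.0000) → pose (0.7810, 3.7479, -2.4812)
step 2: θ'=-4.7312 (R=-1.0000) → pose (-0.8322, 4.5565, -4.7312)
step 3: θ'=-4.7312 (straight) → pose (-0.8346, 4.4315, -4.7312)
step 4: θ'=-4.8562 (R=7.0000) → pose (-0.9056, 3.5600, -4.8562)
step 5: θ'=-4.4812 (R=-6.0000) → pose (-0.8079, 1.3253, -4.4812)
step 6: θ'=-4.4812 (straight) → pose (-1.0370, 2.2986, -4.4812)

(-1.0370, 2.2986, -4.4812)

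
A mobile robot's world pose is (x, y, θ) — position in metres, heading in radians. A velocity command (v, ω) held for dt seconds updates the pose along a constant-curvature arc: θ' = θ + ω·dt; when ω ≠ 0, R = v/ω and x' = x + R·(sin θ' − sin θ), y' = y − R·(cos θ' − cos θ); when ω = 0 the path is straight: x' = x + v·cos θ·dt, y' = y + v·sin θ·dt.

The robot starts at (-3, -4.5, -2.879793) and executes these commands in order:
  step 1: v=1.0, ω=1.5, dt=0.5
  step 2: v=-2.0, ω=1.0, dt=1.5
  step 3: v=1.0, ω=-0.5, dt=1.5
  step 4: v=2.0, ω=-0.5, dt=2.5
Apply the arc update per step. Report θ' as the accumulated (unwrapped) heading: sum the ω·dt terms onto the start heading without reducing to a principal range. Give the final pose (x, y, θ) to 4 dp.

step 1: θ'=-2.1298 (R=0.6667) → pose (-3.3926, -4.7904, -2.1298)
step 2: θ'=-0.6298 (R=-2.0000) → pose (-3.9103, -2.1134, -0.6298)
step 3: θ'=-1.3798 (R=-2.0000) → pose (-3.1246, -3.3500, -1.3798)
step 4: θ'=-2.6298 (R=-4.0000) → pose (-5.0929, -7.5969, -2.6298)

(-5.0929, -7.5969, -2.6298)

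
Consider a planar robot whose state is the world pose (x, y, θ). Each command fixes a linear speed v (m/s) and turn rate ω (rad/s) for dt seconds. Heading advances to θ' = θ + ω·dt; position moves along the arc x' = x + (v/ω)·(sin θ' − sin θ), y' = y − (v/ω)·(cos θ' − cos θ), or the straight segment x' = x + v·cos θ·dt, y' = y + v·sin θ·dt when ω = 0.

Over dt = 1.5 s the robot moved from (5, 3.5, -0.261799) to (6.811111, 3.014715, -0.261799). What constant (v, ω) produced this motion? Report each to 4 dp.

Δθ = -0.261799 − -0.261799 = 0.000000
ω = Δθ/dt = 0.000000/1.5 = 0.0000
ω = 0 → v = (Δx·cos θ + Δy·sin θ)/dt = 1.2500

v = 1.2500, ω = 0.0000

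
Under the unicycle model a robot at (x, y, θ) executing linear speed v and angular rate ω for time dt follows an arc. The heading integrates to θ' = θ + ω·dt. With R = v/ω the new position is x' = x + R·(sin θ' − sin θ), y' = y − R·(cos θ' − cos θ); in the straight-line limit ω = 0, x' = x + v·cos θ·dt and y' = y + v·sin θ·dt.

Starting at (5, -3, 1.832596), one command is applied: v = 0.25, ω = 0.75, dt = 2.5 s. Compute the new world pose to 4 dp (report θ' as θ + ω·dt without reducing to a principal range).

(4.4993, -2.8049, 3.7076)

θ' = 1.8326 + 0.75·2.5 = 3.7076
R = v/ω = 0.25/0.75 = 0.3333
x' = 5 + 0.3333·(sin 3.7076 − sin 1.8326) = 4.4993
y' = -3 − 0.3333·(cos 3.7076 − cos 1.8326) = -2.8049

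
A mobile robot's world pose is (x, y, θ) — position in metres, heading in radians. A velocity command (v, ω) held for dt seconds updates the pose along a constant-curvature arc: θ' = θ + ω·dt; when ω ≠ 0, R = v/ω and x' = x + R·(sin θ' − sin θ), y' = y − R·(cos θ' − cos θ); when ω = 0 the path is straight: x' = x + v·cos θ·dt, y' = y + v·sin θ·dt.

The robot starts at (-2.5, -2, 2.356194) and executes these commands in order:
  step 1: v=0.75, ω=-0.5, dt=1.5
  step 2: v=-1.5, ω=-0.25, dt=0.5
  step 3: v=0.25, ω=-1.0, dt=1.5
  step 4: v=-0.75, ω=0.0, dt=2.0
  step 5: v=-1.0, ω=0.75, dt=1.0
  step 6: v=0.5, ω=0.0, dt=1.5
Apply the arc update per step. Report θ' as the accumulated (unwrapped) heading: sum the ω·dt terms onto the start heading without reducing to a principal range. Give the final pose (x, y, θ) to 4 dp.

step 1: θ'=1.6062 (R=-1.5000) → pose (-2.9384, -0.9924, 1.6062)
step 2: θ'=1.4812 (R=6.0000) → pose (-2.9587, -1.7417, 1.4812)
step 3: θ'=-0.0188 (R=-0.2500) → pose (-2.7050, -1.5141, -0.0188)
step 4: θ'=-0.0188 (straight) → pose (-4.2047, -1.4859, -0.0188)
step 5: θ'=0.7312 (R=-1.3333) → pose (-5.1202, -1.8265, 0.7312)
step 6: θ'=0.7312 (straight) → pose (-4.5619, -1.3256, 0.7312)

(-4.5619, -1.3256, 0.7312)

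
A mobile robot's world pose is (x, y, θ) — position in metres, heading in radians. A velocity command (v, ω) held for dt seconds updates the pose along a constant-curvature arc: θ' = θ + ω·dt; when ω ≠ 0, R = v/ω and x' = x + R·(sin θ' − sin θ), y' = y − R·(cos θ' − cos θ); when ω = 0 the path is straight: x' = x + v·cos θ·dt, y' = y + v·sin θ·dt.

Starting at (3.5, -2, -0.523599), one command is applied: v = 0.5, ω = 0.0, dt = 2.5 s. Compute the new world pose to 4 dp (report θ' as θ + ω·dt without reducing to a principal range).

θ' = -0.5236 + 0.0·2.5 = -0.5236
ω = 0 → straight: x' = 3.5 + 0.5·cos(-0.5236)·2.5 = 4.5825
y' = -2 + 0.5·sin(-0.5236)·2.5 = -2.6250

(4.5825, -2.6250, -0.5236)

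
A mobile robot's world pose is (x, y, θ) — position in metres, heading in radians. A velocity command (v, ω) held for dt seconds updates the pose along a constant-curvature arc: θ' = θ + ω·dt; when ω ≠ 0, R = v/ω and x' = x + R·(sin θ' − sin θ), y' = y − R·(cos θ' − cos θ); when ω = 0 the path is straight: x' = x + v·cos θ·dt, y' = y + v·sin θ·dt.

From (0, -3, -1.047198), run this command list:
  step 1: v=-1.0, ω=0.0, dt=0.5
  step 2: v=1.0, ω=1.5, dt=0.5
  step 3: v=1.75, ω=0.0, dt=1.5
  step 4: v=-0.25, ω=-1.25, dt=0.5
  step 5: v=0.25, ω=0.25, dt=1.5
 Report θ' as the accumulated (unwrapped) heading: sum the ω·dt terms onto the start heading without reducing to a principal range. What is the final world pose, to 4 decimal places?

step 1: θ'=-1.0472 (straight) → pose (-0.2500, -2.5670, -1.0472)
step 2: θ'=-0.2972 (R=0.6667) → pose (0.1321, -2.8711, -0.2972)
step 3: θ'=-0.2972 (straight) → pose (2.6420, -3.6398, -0.2972)
step 4: θ'=-0.9222 (R=0.2000) → pose (2.5412, -3.5694, -0.9222)
step 5: θ'=-0.5472 (R=1.0000) → pose (2.8179, -3.8193, -0.5472)

(2.8179, -3.8193, -0.5472)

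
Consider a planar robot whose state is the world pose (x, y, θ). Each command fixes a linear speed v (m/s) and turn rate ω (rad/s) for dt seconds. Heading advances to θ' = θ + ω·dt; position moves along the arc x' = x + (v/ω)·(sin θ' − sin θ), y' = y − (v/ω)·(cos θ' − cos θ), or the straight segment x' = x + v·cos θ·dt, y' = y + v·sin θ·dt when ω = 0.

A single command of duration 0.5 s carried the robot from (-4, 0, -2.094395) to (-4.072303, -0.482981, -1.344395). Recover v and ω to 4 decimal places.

v = 1.0000, ω = 1.5000

Δθ = -1.344395 − -2.094395 = 0.750000
ω = Δθ/dt = 0.750000/0.5 = 1.5000
R = −Δy/(cos θ' − cos θ) = 0.6667
v = R·ω = 0.6667·1.5000 = 1.0000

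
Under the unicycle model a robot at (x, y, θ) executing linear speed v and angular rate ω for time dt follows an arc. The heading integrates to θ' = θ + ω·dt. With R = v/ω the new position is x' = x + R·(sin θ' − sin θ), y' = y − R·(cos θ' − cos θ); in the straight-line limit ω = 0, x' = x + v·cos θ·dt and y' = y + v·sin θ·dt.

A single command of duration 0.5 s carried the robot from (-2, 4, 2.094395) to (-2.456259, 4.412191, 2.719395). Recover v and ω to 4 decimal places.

Δθ = 2.719395 − 2.094395 = 0.625000
ω = Δθ/dt = 0.625000/0.5 = 1.2500
R = Δx/(sin θ' − sin θ) = 1.0000
v = R·ω = 1.0000·1.2500 = 1.2500

v = 1.2500, ω = 1.2500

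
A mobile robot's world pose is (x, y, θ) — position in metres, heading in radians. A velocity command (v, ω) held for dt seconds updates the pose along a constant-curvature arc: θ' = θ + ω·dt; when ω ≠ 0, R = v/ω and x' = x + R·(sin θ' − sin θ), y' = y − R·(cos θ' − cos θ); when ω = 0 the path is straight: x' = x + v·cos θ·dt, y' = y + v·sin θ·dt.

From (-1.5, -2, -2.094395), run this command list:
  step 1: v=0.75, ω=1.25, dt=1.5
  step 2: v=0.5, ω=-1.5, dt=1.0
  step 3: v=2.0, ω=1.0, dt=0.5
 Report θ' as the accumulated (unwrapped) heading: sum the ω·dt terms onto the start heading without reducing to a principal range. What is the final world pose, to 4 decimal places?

step 1: θ'=-0.2194 (R=0.6000) → pose (-1.1110, -2.8856, -0.2194)
step 2: θ'=-1.7194 (R=-0.3333) → pose (-0.8539, -3.2603, -1.7194)
step 3: θ'=-1.2194 (R=2.0000) → pose (-0.7537, -4.2448, -1.2194)

(-0.7537, -4.2448, -1.2194)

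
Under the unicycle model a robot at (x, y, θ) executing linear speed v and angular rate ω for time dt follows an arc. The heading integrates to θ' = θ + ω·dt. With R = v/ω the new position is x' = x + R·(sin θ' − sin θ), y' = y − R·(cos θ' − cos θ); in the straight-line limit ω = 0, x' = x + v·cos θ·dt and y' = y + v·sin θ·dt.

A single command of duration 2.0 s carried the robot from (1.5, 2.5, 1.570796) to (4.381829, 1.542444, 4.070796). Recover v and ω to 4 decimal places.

v = -2.0000, ω = 1.2500

Δθ = 4.070796 − 1.570796 = 2.500000
ω = Δθ/dt = 2.500000/2.0 = 1.2500
R = Δx/(sin θ' − sin θ) = -1.6000
v = R·ω = -1.6000·1.2500 = -2.0000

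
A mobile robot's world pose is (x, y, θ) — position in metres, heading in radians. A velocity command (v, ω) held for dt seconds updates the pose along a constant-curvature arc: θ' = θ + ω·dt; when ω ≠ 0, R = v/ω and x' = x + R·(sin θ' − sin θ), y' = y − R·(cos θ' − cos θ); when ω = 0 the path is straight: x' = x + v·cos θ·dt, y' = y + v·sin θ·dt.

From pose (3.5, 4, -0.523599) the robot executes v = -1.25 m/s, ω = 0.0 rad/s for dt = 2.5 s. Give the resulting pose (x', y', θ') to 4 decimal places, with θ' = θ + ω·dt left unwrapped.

θ' = -0.5236 + 0.0·2.5 = -0.5236
ω = 0 → straight: x' = 3.5 + -1.25·cos(-0.5236)·2.5 = 0.7937
y' = 4 + -1.25·sin(-0.5236)·2.5 = 5.5625

(0.7937, 5.5625, -0.5236)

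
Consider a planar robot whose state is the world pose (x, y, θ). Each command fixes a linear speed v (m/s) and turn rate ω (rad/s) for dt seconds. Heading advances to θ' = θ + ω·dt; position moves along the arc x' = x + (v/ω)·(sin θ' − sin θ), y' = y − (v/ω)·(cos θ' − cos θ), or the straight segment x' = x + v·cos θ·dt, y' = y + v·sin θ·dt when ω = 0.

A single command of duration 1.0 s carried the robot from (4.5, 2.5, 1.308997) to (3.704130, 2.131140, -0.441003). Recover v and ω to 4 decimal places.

v = -1.0000, ω = -1.7500

Δθ = -0.441003 − 1.308997 = -1.750000
ω = Δθ/dt = -1.750000/1.0 = -1.7500
R = Δx/(sin θ' − sin θ) = 0.5714
v = R·ω = 0.5714·-1.7500 = -1.0000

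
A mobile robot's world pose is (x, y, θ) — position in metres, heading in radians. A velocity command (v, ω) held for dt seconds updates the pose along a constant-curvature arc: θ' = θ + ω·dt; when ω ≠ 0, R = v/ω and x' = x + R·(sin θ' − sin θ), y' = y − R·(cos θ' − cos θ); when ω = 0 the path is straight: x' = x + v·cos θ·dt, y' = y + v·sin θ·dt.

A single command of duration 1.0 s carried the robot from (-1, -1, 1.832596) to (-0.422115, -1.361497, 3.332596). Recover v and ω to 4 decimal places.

Δθ = 3.332596 − 1.832596 = 1.500000
ω = Δθ/dt = 1.500000/1.0 = 1.5000
R = Δx/(sin θ' − sin θ) = -0.5000
v = R·ω = -0.5000·1.5000 = -0.7500

v = -0.7500, ω = 1.5000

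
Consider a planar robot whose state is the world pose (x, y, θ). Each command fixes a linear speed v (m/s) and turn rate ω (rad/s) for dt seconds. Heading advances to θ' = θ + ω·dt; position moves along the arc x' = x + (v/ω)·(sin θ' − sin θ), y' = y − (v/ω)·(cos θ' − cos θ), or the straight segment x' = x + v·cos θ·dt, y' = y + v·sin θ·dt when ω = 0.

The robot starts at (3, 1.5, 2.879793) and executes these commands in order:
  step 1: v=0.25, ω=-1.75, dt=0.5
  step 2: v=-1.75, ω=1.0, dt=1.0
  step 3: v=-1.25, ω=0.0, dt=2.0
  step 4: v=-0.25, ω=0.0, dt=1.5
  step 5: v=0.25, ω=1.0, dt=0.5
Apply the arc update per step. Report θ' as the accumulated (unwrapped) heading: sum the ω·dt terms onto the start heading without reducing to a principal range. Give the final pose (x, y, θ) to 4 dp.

step 1: θ'=2.0048 (R=-0.1429) → pose (2.9074, 1.5779, 2.0048)
step 2: θ'=3.0048 (R=-1.7500) → pose (4.2565, 0.5801, 3.0048)
step 3: θ'=3.0048 (straight) → pose (6.7331, 0.2392, 3.0048)
step 4: θ'=3.0048 (straight) → pose (7.1046, 0.1881, 3.0048)
step 5: θ'=3.5048 (R=0.2500) → pose (6.9817, 0.1741, 3.5048)

(6.9817, 0.1741, 3.5048)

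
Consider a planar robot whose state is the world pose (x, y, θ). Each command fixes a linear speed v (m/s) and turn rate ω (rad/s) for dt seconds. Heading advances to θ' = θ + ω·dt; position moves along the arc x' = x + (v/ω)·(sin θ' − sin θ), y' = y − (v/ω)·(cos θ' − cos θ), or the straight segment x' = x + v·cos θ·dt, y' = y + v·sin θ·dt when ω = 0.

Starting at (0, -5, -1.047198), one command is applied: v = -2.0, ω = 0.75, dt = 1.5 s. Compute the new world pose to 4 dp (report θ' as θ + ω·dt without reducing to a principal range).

(-2.5167, -3.6747, 0.0778)

θ' = -1.0472 + 0.75·1.5 = 0.0778
R = v/ω = -2.0/0.75 = -2.6667
x' = 0 + -2.6667·(sin 0.0778 − sin -1.0472) = -2.5167
y' = -5 − -2.6667·(cos 0.0778 − cos -1.0472) = -3.6747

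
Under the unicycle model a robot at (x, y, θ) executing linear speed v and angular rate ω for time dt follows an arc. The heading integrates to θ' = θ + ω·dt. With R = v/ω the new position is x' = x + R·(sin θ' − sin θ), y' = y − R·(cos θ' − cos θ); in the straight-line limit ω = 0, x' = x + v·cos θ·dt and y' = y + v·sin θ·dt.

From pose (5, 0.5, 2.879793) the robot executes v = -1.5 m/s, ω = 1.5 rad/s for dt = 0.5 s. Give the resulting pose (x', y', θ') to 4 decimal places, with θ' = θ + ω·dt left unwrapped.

(5.7279, 0.5827, 3.6298)

θ' = 2.8798 + 1.5·0.5 = 3.6298
R = v/ω = -1.5/1.5 = -1.0000
x' = 5 + -1.0000·(sin 3.6298 − sin 2.8798) = 5.7279
y' = 0.5 − -1.0000·(cos 3.6298 − cos 2.8798) = 0.5827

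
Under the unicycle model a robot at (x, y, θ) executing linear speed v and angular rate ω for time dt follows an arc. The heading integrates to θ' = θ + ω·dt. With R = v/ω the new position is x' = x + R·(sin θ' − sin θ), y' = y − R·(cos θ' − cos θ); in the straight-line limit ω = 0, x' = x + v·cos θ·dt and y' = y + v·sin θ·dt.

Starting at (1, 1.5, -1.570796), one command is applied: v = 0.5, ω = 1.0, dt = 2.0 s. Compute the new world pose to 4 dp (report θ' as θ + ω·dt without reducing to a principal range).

(1.7081, 1.0454, 0.4292)

θ' = -1.5708 + 1.0·2.0 = 0.4292
R = v/ω = 0.5/1.0 = 0.5000
x' = 1 + 0.5000·(sin 0.4292 − sin -1.5708) = 1.7081
y' = 1.5 − 0.5000·(cos 0.4292 − cos -1.5708) = 1.0454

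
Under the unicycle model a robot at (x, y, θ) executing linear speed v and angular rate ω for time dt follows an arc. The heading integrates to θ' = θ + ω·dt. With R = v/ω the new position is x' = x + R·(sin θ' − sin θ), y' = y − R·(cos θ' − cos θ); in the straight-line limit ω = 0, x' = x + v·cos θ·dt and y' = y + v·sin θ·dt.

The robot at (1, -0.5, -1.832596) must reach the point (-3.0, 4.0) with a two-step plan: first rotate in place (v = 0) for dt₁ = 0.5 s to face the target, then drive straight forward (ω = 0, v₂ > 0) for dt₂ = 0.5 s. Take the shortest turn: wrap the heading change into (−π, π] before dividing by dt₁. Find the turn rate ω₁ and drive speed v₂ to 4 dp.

ω₁ = -4.3063, v₂ = 12.0416

heading to target = atan2(4−-0.5, -3−1) = 2.2974
Δθ = wrap(2.2974 − -1.8326) = -2.1532; ω₁ = Δθ/dt₁ = -4.3063
distance = √((-3−1)² + (4−-0.5)²) = 6.0208; v₂ = distance/dt₂ = 12.0416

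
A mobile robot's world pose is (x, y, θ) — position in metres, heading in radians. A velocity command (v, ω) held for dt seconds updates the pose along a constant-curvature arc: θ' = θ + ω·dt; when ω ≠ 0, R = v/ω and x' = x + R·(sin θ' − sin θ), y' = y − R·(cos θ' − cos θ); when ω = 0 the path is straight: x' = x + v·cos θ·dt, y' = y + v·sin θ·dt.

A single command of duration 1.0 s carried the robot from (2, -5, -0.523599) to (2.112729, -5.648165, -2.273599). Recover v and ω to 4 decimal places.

v = 0.7500, ω = -1.7500

Δθ = -2.273599 − -0.523599 = -1.750000
ω = Δθ/dt = -1.750000/1.0 = -1.7500
R = −Δy/(cos θ' − cos θ) = -0.4286
v = R·ω = -0.4286·-1.7500 = 0.7500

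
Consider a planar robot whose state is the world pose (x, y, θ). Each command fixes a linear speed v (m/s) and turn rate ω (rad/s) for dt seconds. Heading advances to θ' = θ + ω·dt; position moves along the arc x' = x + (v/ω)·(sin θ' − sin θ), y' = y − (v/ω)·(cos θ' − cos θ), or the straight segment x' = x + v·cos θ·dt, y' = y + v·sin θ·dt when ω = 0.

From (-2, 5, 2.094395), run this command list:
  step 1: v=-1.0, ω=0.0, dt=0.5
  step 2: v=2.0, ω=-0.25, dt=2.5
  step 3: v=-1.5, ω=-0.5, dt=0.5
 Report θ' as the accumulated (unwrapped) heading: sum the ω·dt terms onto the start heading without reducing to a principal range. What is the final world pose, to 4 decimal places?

step 1: θ'=2.0944 (straight) → pose (-1.7500, 4.5670, 2.0944)
step 2: θ'=1.4694 (R=-8.0000) → pose (-2.7807, 9.3768, 1.4694)
step 3: θ'=1.2194 (R=3.0000) → pose (-2.9486, 8.6478, 1.2194)

(-2.9486, 8.6478, 1.2194)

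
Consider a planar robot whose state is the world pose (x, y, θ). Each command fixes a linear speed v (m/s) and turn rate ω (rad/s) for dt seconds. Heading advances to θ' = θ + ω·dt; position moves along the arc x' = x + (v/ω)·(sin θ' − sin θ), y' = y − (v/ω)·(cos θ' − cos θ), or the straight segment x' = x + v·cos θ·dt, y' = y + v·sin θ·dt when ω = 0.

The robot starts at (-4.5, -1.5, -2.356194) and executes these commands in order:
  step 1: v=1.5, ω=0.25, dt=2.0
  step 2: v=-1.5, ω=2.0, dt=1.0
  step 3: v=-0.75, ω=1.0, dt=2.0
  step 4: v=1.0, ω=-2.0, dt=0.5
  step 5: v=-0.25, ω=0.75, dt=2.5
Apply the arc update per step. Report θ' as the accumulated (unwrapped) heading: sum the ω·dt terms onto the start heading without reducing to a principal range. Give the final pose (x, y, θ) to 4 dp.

step 1: θ'=-1.8562 (R=6.0000) → pose (-6.0147, -4.0534, -1.8562)
step 2: θ'=0.1438 (R=-0.7500) → pose (-6.8418, -3.1000, 0.1438)
step 3: θ'=2.1438 (R=-0.7500) → pose (-7.3645, -4.2489, 2.1438)
step 4: θ'=1.1438 (R=-0.5000) → pose (-7.3995, -3.7707, 1.1438)
step 5: θ'=3.0188 (R=-0.3333) → pose (-7.1369, -4.2396, 3.0188)

(-7.1369, -4.2396, 3.0188)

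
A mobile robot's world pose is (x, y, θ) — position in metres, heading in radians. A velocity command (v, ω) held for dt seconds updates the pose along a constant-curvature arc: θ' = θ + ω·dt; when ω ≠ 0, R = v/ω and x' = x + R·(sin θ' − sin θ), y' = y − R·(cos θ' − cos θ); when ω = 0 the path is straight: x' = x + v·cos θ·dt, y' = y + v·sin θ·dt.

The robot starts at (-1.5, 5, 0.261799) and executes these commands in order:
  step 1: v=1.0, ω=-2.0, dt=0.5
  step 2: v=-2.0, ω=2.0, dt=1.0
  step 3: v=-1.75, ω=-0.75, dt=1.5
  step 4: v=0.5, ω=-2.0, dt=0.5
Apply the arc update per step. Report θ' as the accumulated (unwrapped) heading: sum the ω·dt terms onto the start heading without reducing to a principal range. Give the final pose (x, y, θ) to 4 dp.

(-4.3403, 2.7642, -0.8632)

step 1: θ'=-0.7382 (R=-0.5000) → pose (-1.0341, 4.8869, -0.7382)
step 2: θ'=1.2618 (R=-1.0000) → pose (-2.6597, 4.4513, 1.2618)
step 3: θ'=0.1368 (R=2.3333) → pose (-4.5643, 2.8493, 0.1368)
step 4: θ'=-0.8632 (R=-0.2500) → pose (-4.3403, 2.7642, -0.8632)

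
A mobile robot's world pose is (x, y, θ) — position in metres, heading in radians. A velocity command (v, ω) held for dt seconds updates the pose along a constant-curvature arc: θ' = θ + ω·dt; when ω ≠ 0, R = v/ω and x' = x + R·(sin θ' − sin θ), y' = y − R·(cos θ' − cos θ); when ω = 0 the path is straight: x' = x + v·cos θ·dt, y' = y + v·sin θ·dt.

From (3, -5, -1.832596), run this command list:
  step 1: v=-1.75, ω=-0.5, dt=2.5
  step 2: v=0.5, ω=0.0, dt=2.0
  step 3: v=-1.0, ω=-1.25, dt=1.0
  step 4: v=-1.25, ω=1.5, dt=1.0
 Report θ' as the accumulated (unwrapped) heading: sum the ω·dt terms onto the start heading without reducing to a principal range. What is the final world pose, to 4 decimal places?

step 1: θ'=-3.0826 (R=3.5000) → pose (6.1744, -2.4120, -3.0826)
step 2: θ'=-3.0826 (straight) → pose (5.1761, -2.4709, -3.0826)
step 3: θ'=-4.3326 (R=0.8000) → pose (5.9663, -2.9729, -4.3326)
step 4: θ'=-2.8326 (R=-0.8333) → pose (6.9936, -3.4579, -2.8326)

(6.9936, -3.4579, -2.8326)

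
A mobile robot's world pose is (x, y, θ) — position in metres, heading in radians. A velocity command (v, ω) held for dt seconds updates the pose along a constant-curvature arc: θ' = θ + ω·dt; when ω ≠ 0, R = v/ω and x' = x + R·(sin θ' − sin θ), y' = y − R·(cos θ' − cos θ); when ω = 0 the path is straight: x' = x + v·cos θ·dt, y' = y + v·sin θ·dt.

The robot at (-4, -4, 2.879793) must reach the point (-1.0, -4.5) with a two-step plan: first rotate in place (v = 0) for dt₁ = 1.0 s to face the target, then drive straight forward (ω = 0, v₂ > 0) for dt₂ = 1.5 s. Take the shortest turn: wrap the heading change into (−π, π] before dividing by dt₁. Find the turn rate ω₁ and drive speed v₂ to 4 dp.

ω₁ = -3.0449, v₂ = 2.0276

heading to target = atan2(-4.5−-4, -1−-4) = -0.1651
Δθ = wrap(-0.1651 − 2.8798) = -3.0449; ω₁ = Δθ/dt₁ = -3.0449
distance = √((-1−-4)² + (-4.5−-4)²) = 3.0414; v₂ = distance/dt₂ = 2.0276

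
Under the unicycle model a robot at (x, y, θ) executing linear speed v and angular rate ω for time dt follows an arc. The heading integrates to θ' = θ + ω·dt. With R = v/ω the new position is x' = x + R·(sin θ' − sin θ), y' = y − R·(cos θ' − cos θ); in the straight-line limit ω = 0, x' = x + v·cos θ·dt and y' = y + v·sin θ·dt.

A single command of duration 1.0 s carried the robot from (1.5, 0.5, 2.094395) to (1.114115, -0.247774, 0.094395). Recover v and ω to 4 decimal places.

v = -1.0000, ω = -2.0000

Δθ = 0.094395 − 2.094395 = -2.000000
ω = Δθ/dt = -2.000000/1.0 = -2.0000
R = −Δy/(cos θ' − cos θ) = 0.5000
v = R·ω = 0.5000·-2.0000 = -1.0000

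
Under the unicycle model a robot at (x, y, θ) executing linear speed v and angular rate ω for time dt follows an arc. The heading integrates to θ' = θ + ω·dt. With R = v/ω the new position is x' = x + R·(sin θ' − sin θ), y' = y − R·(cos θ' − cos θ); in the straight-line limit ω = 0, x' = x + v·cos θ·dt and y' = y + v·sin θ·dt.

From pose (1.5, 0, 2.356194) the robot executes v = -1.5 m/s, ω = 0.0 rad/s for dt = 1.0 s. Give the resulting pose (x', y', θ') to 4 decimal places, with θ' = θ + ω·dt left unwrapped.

(2.5607, -1.0607, 2.3562)

θ' = 2.3562 + 0.0·1.0 = 2.3562
ω = 0 → straight: x' = 1.5 + -1.5·cos(2.3562)·1.0 = 2.5607
y' = 0 + -1.5·sin(2.3562)·1.0 = -1.0607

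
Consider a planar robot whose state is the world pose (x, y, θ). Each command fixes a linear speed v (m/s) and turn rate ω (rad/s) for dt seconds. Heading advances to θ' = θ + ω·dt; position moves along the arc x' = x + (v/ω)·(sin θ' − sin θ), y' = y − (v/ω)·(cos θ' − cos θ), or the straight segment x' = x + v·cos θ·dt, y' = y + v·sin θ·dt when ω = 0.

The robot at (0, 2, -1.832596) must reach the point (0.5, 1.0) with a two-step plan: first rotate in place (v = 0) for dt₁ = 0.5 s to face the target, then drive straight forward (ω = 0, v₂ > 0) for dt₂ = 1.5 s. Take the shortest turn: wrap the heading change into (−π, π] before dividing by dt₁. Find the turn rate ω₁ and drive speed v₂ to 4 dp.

ω₁ = 1.4509, v₂ = 0.7454

heading to target = atan2(1−2, 0.5−0) = -1.1071
Δθ = wrap(-1.1071 − -1.8326) = 0.7254; ω₁ = Δθ/dt₁ = 1.4509
distance = √((0.5−0)² + (1−2)²) = 1.1180; v₂ = distance/dt₂ = 0.7454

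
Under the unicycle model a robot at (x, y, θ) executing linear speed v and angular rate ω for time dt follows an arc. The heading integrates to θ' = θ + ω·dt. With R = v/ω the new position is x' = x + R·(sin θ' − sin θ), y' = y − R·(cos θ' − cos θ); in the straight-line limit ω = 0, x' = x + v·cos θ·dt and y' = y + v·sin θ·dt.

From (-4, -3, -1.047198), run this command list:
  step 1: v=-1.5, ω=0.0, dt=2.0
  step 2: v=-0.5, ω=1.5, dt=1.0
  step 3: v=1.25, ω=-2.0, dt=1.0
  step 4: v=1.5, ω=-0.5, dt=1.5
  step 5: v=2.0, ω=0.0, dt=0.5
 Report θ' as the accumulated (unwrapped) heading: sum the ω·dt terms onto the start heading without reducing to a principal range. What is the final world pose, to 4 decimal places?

step 1: θ'=-1.0472 (straight) → pose (-5.5000, -0.4019, -1.0472)
step 2: θ'=0.4528 (R=-0.3333) → pose (-5.9345, -0.2688, 0.4528)
step 3: θ'=-1.5472 (R=-0.6250) → pose (-5.0362, -0.8161, -1.5472)
step 4: θ'=-2.2972 (R=-3.0000) → pose (-5.7927, -2.8795, -2.2972)
step 5: θ'=-2.2972 (straight) → pose (-6.4569, -3.6270, -2.2972)

(-6.4569, -3.6270, -2.2972)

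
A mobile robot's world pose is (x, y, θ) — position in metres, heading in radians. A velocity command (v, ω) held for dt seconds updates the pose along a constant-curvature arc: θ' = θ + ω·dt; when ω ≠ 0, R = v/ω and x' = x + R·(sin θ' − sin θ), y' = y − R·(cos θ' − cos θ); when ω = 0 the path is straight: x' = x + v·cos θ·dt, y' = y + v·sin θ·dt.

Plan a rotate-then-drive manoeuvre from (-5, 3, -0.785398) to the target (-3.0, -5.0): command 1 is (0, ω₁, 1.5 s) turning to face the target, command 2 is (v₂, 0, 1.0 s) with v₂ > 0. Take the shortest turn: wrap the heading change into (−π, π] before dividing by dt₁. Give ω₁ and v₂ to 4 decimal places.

ω₁ = -0.3603, v₂ = 8.2462

heading to target = atan2(-5−3, -3−-5) = -1.3258
Δθ = wrap(-1.3258 − -0.7854) = -0.5404; ω₁ = Δθ/dt₁ = -0.3603
distance = √((-3−-5)² + (-5−3)²) = 8.2462; v₂ = distance/dt₂ = 8.2462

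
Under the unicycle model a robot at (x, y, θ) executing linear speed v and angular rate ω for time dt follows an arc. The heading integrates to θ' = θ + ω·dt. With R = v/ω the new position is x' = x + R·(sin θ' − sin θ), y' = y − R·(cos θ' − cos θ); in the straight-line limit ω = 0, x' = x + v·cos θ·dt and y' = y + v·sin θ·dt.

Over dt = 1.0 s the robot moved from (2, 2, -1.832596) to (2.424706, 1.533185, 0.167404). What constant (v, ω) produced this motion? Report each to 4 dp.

Δθ = 0.167404 − -1.832596 = 2.000000
ω = Δθ/dt = 2.000000/1.0 = 2.0000
R = −Δy/(cos θ' − cos θ) = 0.3750
v = R·ω = 0.3750·2.0000 = 0.7500

v = 0.7500, ω = 2.0000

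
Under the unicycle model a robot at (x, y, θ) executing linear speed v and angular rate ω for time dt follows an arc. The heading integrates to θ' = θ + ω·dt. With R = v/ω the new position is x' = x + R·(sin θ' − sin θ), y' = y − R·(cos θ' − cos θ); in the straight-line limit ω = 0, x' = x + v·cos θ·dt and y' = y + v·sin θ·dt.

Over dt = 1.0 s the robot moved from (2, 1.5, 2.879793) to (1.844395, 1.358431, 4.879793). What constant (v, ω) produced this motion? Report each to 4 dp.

v = 0.2500, ω = 2.0000

Δθ = 4.879793 − 2.879793 = 2.000000
ω = Δθ/dt = 2.000000/1.0 = 2.0000
R = Δx/(sin θ' − sin θ) = 0.1250
v = R·ω = 0.1250·2.0000 = 0.2500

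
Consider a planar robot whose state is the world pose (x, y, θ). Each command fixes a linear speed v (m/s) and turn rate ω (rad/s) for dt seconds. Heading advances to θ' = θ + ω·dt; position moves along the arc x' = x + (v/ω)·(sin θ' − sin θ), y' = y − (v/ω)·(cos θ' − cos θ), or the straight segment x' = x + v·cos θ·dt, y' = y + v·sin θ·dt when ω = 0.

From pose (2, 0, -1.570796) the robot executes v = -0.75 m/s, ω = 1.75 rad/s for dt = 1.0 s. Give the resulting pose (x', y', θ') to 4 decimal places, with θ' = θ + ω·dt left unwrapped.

θ' = -1.5708 + 1.75·1.0 = 0.1792
R = v/ω = -0.75/1.75 = -0.4286
x' = 2 + -0.4286·(sin 0.1792 − sin -1.5708) = 1.4950
y' = 0 − -0.4286·(cos 0.1792 − cos -1.5708) = 0.4217

(1.4950, 0.4217, 0.1792)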